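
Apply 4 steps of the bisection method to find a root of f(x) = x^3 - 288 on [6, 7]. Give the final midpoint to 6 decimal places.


f(x) = x^3 - 288
f(6) = -72 < 0
f(7) = 55 > 0

Step 1: midpoint = (6.000000 + 7.000000)/2 = 6.500000
  f(6.500000) = -13.375000
  f(mid) < 0, so root is in [6.500000, 7.000000]

Step 2: midpoint = (6.500000 + 7.000000)/2 = 6.750000
  f(6.750000) = 19.546875
  f(mid) > 0, so root is in [6.500000, 6.750000]

Step 3: midpoint = (6.500000 + 6.750000)/2 = 6.625000
  f(6.625000) = 2.775391
  f(mid) > 0, so root is in [6.500000, 6.625000]

Step 4: midpoint = (6.500000 + 6.625000)/2 = 6.562500
  f(6.562500) = -5.376709
  f(mid) < 0, so root is in [6.562500, 6.625000]

midpoint = 6.562500


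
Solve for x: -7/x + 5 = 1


Subtract 5 from both sides: -7/x = -4
Multiply both sides by x: -7 = -4 * x
Divide by -4: x = 7/4

x = 7/4


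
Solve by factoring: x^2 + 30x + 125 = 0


We need two numbers that multiply to 125 and add to 30.
Those numbers are 5 and 25 (since 5 * 25 = 125 and 5 + 25 = 30).
So x^2 + 30x + 125 = (x + 5)(x + 25) = 0
Setting each factor to zero: x = -5 or x = -25

x = -25, x = -5


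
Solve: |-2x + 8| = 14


An absolute value equation |expr| = 14 gives two cases:
Case 1: -2x + 8 = 14
  -2x = 6, so x = -3
Case 2: -2x + 8 = -14
  -2x = -22, so x = 11

x = -3, x = 11


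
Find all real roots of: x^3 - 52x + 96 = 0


Let p(x) = x^3 - 52x + 96. By the rational root theorem (leading coefficient 1), any rational root is an integer divisor of 96: try ±1, ±2, ... in turn.
Test x = 1: value = 45 ≠ 0.
Test x = -1: value = 147 ≠ 0.
Test x = 2: value = 0 ✓, so (x - 2) is a factor.
Synthetic division by (x - 2): bring down 1; 1(2) + 0 = 2; 2(2) - 52 = -48; (-48)(2) + 96 = 0 → quotient x^2 + 2x - 48, remainder 0.
Solve the quadratic x^2 + 2x - 48 = 0: discriminant = 2^2 - 4(1)(-48) = 4 + 192 = 196.
sqrt(196) = 14, so x = (-2 ± 14)/2: x = 6 or x = -8.

x = -8, x = 2, x = 6


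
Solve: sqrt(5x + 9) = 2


Square both sides: 5x + 9 = 2^2 = 4
5x = 4 - 9 = -5
x = -1
Check: sqrt(5*(-1) + 9) = sqrt(4) = 2 ✓

x = -1


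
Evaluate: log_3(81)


We need the exponent such that 3^? = 81
3^4 = 81
Therefore log_3(81) = 4

4


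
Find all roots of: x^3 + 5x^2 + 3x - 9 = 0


Let p(x) = x^3 + 5x^2 + 3x - 9. By the rational root theorem (leading coefficient 1), any rational root is an integer divisor of 9: try ±1, ±2, ... in turn.
Test x = 1: value = 0 ✓, so (x - 1) is a factor.
Synthetic division by (x - 1): bring down 1; 1(1) + 5 = 6; 6(1) + 3 = 9; 9(1) - 9 = 0 → quotient x^2 + 6x + 9, remainder 0.
Solve the quadratic x^2 + 6x + 9 = 0: discriminant = 6^2 - 4(1)(9) = 36 - 36 = 0.
Discriminant = 0, so a double root: x = -6/2 = -3.
Collecting all roots found:

x = -3 (multiplicity 2), x = 1


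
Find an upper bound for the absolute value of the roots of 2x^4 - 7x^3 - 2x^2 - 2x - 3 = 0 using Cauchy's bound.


Cauchy's bound: all roots r satisfy |r| <= 1 + max(|a_i/a_n|) for i = 0,...,n-1
where a_n is the leading coefficient.

Coefficients: [2, -7, -2, -2, -3]
Leading coefficient a_n = 2
Ratios |a_i/a_n|: 7/2, 1, 1, 3/2
Maximum ratio: 7/2
Cauchy's bound: |r| <= 1 + 7/2 = 9/2

Upper bound = 9/2


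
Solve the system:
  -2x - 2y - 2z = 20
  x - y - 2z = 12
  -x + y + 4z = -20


Using Cramer's rule. Expand each determinant along the first row.
D  = (-2)*[(-1)*4 - (-2)*1] - (-2)*[1*4 - (-2)*(-1)] + (-2)*[1*1 - (-1)*(-1)]
  = (-2)*(-2) - (-2)*(2) + (-2)*(0) = 8
Dx = 20*[(-1)*4 - (-2)*1] - (-2)*[12*4 - (-2)*(-20)] + (-2)*[12*1 - (-1)*(-20)]
  = 20*(-2) - (-2)*(8) + (-2)*(-8) = -8
Dy = (-2)*[12*4 - (-2)*(-20)] - 20*[1*4 - (-2)*(-1)] + (-2)*[1*(-20) - 12*(-1)]
  = (-2)*(8) - 20*(2) + (-2)*(-8) = -40
Dz = (-2)*[(-1)*(-20) - 12*1] - (-2)*[1*(-20) - 12*(-1)] + 20*[1*1 - (-1)*(-1)]
  = (-2)*(8) - (-2)*(-8) + 20*(0) = -32
x = Dx/D = -8/8 = -1, y = Dy/D = -40/8 = -5, z = Dz/D = -32/8 = -4
Check eq1: (-2)(-1) + (-2)(-5) + (-2)(-4) = 20 = 20 ✓
Check eq2: (1)(-1) + (-1)(-5) + (-2)(-4) = 12 = 12 ✓
Check eq3: (-1)(-1) + (1)(-5) + (4)(-4) = -20 = -20 ✓

x = -1, y = -5, z = -4


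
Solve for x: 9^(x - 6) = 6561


Express both sides with the same base.
6561 = 9^4
Since the bases match, equate exponents: x - 6 = 4
So x = 4 - (-6) = 10

x = 10


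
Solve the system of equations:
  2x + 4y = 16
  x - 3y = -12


Using Cramer's rule:
Determinant D = (2)(-3) - (1)(4) = -6 - 4 = -10
Dx = (16)(-3) - (-12)(4) = -48 + 48 = 0
Dy = (2)(-12) - (1)(16) = -24 - 16 = -40
x = Dx/D = 0/-10 = 0
y = Dy/D = -40/-10 = 4

x = 0, y = 4


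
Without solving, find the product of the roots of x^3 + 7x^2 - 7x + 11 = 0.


By Vieta's formulas for x^3 + bx^2 + cx + d = 0:
  r1 + r2 + r3 = -b/a = -7
  r1*r2 + r1*r3 + r2*r3 = c/a = -7
  r1*r2*r3 = -d/a = -11


Product = -11


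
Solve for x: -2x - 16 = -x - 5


Starting with: -2x - 16 = -x - 5
Move all x terms to left: (-2 + 1)x = -5 + 16
Simplify: -x = 11
Divide both sides by -1: x = -11

x = -11


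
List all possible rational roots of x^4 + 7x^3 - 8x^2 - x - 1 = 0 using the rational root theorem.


Rational root theorem: possible roots are ±p/q where:
  p divides the constant term (-1): p ∈ {1}
  q divides the leading coefficient (1): q ∈ {1}

All possible rational roots: -1, 1

-1, 1


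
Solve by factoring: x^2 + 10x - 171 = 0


We need two numbers that multiply to -171 and add to 10.
Those numbers are 19 and -9 (since 19 * (-9) = -171 and 19 + (-9) = 10).
So x^2 + 10x - 171 = (x + 19)(x - 9) = 0
Setting each factor to zero: x = -19 or x = 9

x = -19, x = 9


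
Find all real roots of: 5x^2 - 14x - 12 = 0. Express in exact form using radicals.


Using the quadratic formula: x = (-b ± sqrt(b^2 - 4ac)) / (2a)
Here a = 5, b = -14, c = -12
Discriminant = b^2 - 4ac = (-14)^2 - 4(5)(-12) = 196 + 240 = 436
Since discriminant = 436 > 0, there are two real roots.
x = (14 ± 2*sqrt(109)) / 10
Simplifying: x = (7 ± sqrt(109)) / 5
Numerically: x ≈ 3.4881 or x ≈ -0.6881

x = (7 + sqrt(109)) / 5 or x = (7 - sqrt(109)) / 5


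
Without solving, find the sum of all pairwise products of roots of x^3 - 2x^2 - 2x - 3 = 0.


By Vieta's formulas for x^3 + bx^2 + cx + d = 0:
  r1 + r2 + r3 = -b/a = 2
  r1*r2 + r1*r3 + r2*r3 = c/a = -2
  r1*r2*r3 = -d/a = 3


Sum of pairwise products = -2


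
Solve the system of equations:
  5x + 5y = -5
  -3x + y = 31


Using Cramer's rule:
Determinant D = (5)(1) - (-3)(5) = 5 + 15 = 20
Dx = (-5)(1) - (31)(5) = -5 - 155 = -160
Dy = (5)(31) - (-3)(-5) = 155 - 15 = 140
x = Dx/D = -160/20 = -8
y = Dy/D = 140/20 = 7

x = -8, y = 7


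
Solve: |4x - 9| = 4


An absolute value equation |expr| = 4 gives two cases:
Case 1: 4x - 9 = 4
  4x = 13, so x = 13/4
Case 2: 4x - 9 = -4
  4x = 5, so x = 5/4

x = 5/4, x = 13/4


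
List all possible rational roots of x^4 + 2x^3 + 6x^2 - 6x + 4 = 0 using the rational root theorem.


Rational root theorem: possible roots are ±p/q where:
  p divides the constant term (4): p ∈ {1, 2, 4}
  q divides the leading coefficient (1): q ∈ {1}

All possible rational roots: -4, -2, -1, 1, 2, 4

-4, -2, -1, 1, 2, 4


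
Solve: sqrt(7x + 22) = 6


Square both sides: 7x + 22 = 6^2 = 36
7x = 36 - 22 = 14
x = 2
Check: sqrt(7*2 + 22) = sqrt(36) = 6 ✓

x = 2


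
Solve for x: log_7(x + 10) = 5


Convert to exponential form: x + 10 = 7^5 = 16807
x = 16807 - 10 = 16797
Check: log_7(16797 + 10) = log_7(16807) = log_7(16807) = 5 ✓

x = 16797


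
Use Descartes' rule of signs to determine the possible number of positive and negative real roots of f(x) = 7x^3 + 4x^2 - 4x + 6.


Descartes' rule of signs:

For positive roots, count sign changes in f(x) = 7x^3 + 4x^2 - 4x + 6:
Signs of coefficients: +, +, -, +
Number of sign changes: 2
Possible positive real roots: 2, 0

For negative roots, examine f(-x) = -7x^3 + 4x^2 + 4x + 6:
Signs of coefficients: -, +, +, +
Number of sign changes: 1
Possible negative real roots: 1

Positive roots: 2 or 0; Negative roots: 1


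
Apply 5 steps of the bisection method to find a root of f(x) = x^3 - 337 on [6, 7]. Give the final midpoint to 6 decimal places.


f(x) = x^3 - 337
f(6) = -121 < 0
f(7) = 6 > 0

Step 1: midpoint = (6.000000 + 7.000000)/2 = 6.500000
  f(6.500000) = -62.375000
  f(mid) < 0, so root is in [6.500000, 7.000000]

Step 2: midpoint = (6.500000 + 7.000000)/2 = 6.750000
  f(6.750000) = -29.453125
  f(mid) < 0, so root is in [6.750000, 7.000000]

Step 3: midpoint = (6.750000 + 7.000000)/2 = 6.875000
  f(6.875000) = -12.048828
  f(mid) < 0, so root is in [6.875000, 7.000000]

Step 4: midpoint = (6.875000 + 7.000000)/2 = 6.937500
  f(6.937500) = -3.105713
  f(mid) < 0, so root is in [6.937500, 7.000000]

Step 5: midpoint = (6.937500 + 7.000000)/2 = 6.968750
  f(6.968750) = 1.426727
  f(mid) > 0, so root is in [6.937500, 6.968750]

midpoint = 6.968750


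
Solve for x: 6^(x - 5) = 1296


Express both sides with the same base.
1296 = 6^4
Since the bases match, equate exponents: x - 5 = 4
So x = 4 - (-5) = 9

x = 9


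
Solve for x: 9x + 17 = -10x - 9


Starting with: 9x + 17 = -10x - 9
Move all x terms to left: (9 + 10)x = -9 - 17
Simplify: 19x = -26
Divide both sides by 19: x = -26/19

x = -26/19


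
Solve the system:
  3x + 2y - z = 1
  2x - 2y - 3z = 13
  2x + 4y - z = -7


Using Cramer's rule. Expand each determinant along the first row.
D  = 3*[(-2)*(-1) - (-3)*4] - 2*[2*(-1) - (-3)*2] + (-1)*[2*4 - (-2)*2]
  = 3*(14) - 2*(4) + (-1)*(12) = 22
Dx = 1*[(-2)*(-1) - (-3)*4] - 2*[13*(-1) - (-3)*(-7)] + (-1)*[13*4 - (-2)*(-7)]
  = 1*(14) - 2*(-34) + (-1)*(38) = 44
Dy = 3*[13*(-1) - (-3)*(-7)] - 1*[2*(-1) - (-3)*2] + (-1)*[2*(-7) - 13*2]
  = 3*(-34) - 1*(4) + (-1)*(-40) = -66
Dz = 3*[(-2)*(-7) - 13*4] - 2*[2*(-7) - 13*2] + 1*[2*4 - (-2)*2]
  = 3*(-38) - 2*(-40) + 1*(12) = -22
x = Dx/D = 44/22 = 2, y = Dy/D = -66/22 = -3, z = Dz/D = -22/22 = -1
Check eq1: (3)(2) + (2)(-3) + (-1)(-1) = 1 = 1 ✓
Check eq2: (2)(2) + (-2)(-3) + (-3)(-1) = 13 = 13 ✓
Check eq3: (2)(2) + (4)(-3) + (-1)(-1) = -7 = -7 ✓

x = 2, y = -3, z = -1


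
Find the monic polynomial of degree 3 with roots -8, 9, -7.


A monic polynomial with roots -8, 9, -7 is:
p(x) = (x + 8)(x - 9)(x + 7)
After multiplying by (x + 8): x + 8
After multiplying by (x - 9): x^2 - x - 72
After multiplying by (x + 7): x^3 + 6x^2 - 79x - 504

x^3 + 6x^2 - 79x - 504


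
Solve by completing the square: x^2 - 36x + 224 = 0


Start: x^2 - 36x + 224 = 0
Move constant: x^2 - 36x = -224
Half of -36 is -18, squared is 324
Add 324 to both sides: x^2 - 36x + 324 = 100
(x - 18)^2 = 100
x - 18 = ±10
x = 18 + 10 = 28 or x = 18 - 10 = 8

x = 8, x = 28


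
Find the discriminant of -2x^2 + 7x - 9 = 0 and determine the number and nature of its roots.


For ax^2 + bx + c = 0, discriminant D = b^2 - 4ac
Here a = -2, b = 7, c = -9
D = (7)^2 - 4(-2)(-9) = 49 - 72 = -23

D = -23 < 0
The equation has no real roots (2 complex conjugate roots).

Discriminant = -23, no real roots (2 complex conjugate roots)


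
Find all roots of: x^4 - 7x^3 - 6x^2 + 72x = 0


The constant term is 0, so x = 0 is a root. Factor out x:
  x^3 - 7x^2 - 6x + 72 = 0
Let p(x) = x^3 - 7x^2 - 6x + 72. By the rational root theorem (leading coefficient 1), any rational root is an integer divisor of 72: try ±1, ±2, ... in turn.
Test x = 1: value = 60 ≠ 0.
Test x = -1: value = 70 ≠ 0.
Test x = 2: value = 40 ≠ 0.
Test x = -2: value = 48 ≠ 0.
Test x = 3: value = 18 ≠ 0.
Test x = -3: value = 0 ✓, so (x + 3) is a factor.
Synthetic division by (x + 3): bring down 1; 1(-3) - 7 = -10; (-10)(-3) - 6 = 24; 24(-3) + 72 = 0 → quotient x^2 - 10x + 24, remainder 0.
Solve the quadratic x^2 - 10x + 24 = 0: discriminant = (-10)^2 - 4(1)(24) = 100 - 96 = 4.
sqrt(4) = 2, so x = (10 ± 2)/2: x = 6 or x = 4.
Collecting all roots found:

x = -3, x = 0, x = 4, x = 6


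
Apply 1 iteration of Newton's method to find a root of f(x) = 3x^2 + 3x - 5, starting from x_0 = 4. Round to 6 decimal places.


Newton's method: x_(n+1) = x_n - f(x_n)/f'(x_n)
f(x) = 3x^2 + 3x - 5
f'(x) = 6x + 3

Iteration 1:
  f(4.000000) = 55.000000
  f'(4.000000) = 27.000000
  x_1 = 4.000000 - (55.000000)/(27.000000) = 1.962963

x_1 = 1.962963


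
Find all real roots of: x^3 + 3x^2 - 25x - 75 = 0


Let p(x) = x^3 + 3x^2 - 25x - 75. By the rational root theorem (leading coefficient 1), any rational root is an integer divisor of 75: try ±1, ±2, ... in turn.
Test x = 1: value = -96 ≠ 0.
Test x = -1: value = -48 ≠ 0.
Test x = 3: value = -96 ≠ 0.
Test x = -3: value = 0 ✓, so (x + 3) is a factor.
Synthetic division by (x + 3): bring down 1; 1(-3) + 3 = 0; 0(-3) - 25 = -25; (-25)(-3) - 75 = 0 → quotient x^2 - 25, remainder 0.
Solve the quadratic x^2 - 25 = 0: discriminant = 0^2 - 4(1)(-25) = 0 + 100 = 100.
sqrt(100) = 10, so x = (0 ± 10)/2: x = 5 or x = -5.

x = -5, x = -3, x = 5


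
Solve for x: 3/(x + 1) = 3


Multiply both sides by (x + 1): 3 = 3(x + 1)
Distribute: 3 = 3x + 3
3x = 3 - 3 = 0
x = 0

x = 0


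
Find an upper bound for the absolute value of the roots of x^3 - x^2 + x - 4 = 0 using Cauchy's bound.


Cauchy's bound: all roots r satisfy |r| <= 1 + max(|a_i/a_n|) for i = 0,...,n-1
where a_n is the leading coefficient.

Coefficients: [1, -1, 1, -4]
Leading coefficient a_n = 1
Ratios |a_i/a_n|: 1, 1, 4
Maximum ratio: 4
Cauchy's bound: |r| <= 1 + 4 = 5

Upper bound = 5


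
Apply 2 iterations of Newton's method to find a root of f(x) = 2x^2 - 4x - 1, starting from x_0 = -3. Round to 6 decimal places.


Newton's method: x_(n+1) = x_n - f(x_n)/f'(x_n)
f(x) = 2x^2 - 4x - 1
f'(x) = 4x - 4

Iteration 1:
  f(-3.000000) = 29.000000
  f'(-3.000000) = -16.000000
  x_1 = -3.000000 - (29.000000)/(-16.000000) = -1.187500

Iteration 2:
  f(-1.187500) = 6.570312
  f'(-1.187500) = -8.750000
  x_2 = -1.187500 - (6.570312)/(-8.750000) = -0.436607

x_2 = -0.436607


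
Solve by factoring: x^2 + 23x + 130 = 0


We need two numbers that multiply to 130 and add to 23.
Those numbers are 10 and 13 (since 10 * 13 = 130 and 10 + 13 = 23).
So x^2 + 23x + 130 = (x + 10)(x + 13) = 0
Setting each factor to zero: x = -10 or x = -13

x = -13, x = -10


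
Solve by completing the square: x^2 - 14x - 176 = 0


Start: x^2 - 14x - 176 = 0
Move constant: x^2 - 14x = 176
Half of -14 is -7, squared is 49
Add 49 to both sides: x^2 - 14x + 49 = 225
(x - 7)^2 = 225
x - 7 = ±15
x = 7 + 15 = 22 or x = 7 - 15 = -8

x = -8, x = 22


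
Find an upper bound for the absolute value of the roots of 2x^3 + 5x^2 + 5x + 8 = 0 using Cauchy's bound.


Cauchy's bound: all roots r satisfy |r| <= 1 + max(|a_i/a_n|) for i = 0,...,n-1
where a_n is the leading coefficient.

Coefficients: [2, 5, 5, 8]
Leading coefficient a_n = 2
Ratios |a_i/a_n|: 5/2, 5/2, 4
Maximum ratio: 4
Cauchy's bound: |r| <= 1 + 4 = 5

Upper bound = 5


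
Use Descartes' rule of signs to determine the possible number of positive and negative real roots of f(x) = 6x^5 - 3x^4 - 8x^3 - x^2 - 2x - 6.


Descartes' rule of signs:

For positive roots, count sign changes in f(x) = 6x^5 - 3x^4 - 8x^3 - x^2 - 2x - 6:
Signs of coefficients: +, -, -, -, -, -
Number of sign changes: 1
Possible positive real roots: 1

For negative roots, examine f(-x) = -6x^5 - 3x^4 + 8x^3 - x^2 + 2x - 6:
Signs of coefficients: -, -, +, -, +, -
Number of sign changes: 4
Possible negative real roots: 4, 2, 0

Positive roots: 1; Negative roots: 4 or 2 or 0


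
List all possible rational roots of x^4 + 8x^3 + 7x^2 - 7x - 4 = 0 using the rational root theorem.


Rational root theorem: possible roots are ±p/q where:
  p divides the constant term (-4): p ∈ {1, 2, 4}
  q divides the leading coefficient (1): q ∈ {1}

All possible rational roots: -4, -2, -1, 1, 2, 4

-4, -2, -1, 1, 2, 4


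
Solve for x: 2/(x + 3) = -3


Multiply both sides by (x + 3): 2 = -3(x + 3)
Distribute: 2 = -3x - 9
-3x = 2 + 9 = 11
x = -11/3

x = -11/3


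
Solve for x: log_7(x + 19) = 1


Convert to exponential form: x + 19 = 7^1 = 7
x = 7 - 19 = -12
Check: log_7(-12 + 19) = log_7(7) = log_7(7) = 1 ✓

x = -12


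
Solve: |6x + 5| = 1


An absolute value equation |expr| = 1 gives two cases:
Case 1: 6x + 5 = 1
  6x = -4, so x = -2/3
Case 2: 6x + 5 = -1
  6x = -6, so x = -1

x = -1, x = -2/3


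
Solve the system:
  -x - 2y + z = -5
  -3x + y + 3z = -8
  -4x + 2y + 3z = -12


Using Cramer's rule. Expand each determinant along the first row.
D  = (-1)*[1*3 - 3*2] - (-2)*[(-3)*3 - 3*(-4)] + 1*[(-3)*2 - 1*(-4)]
  = (-1)*(-3) - (-2)*(3) + 1*(-2) = 7
Dx = (-5)*[1*3 - 3*2] - (-2)*[(-8)*3 - 3*(-12)] + 1*[(-8)*2 - 1*(-12)]
  = (-5)*(-3) - (-2)*(12) + 1*(-4) = 35
Dy = (-1)*[(-8)*3 - 3*(-12)] - (-5)*[(-3)*3 - 3*(-4)] + 1*[(-3)*(-12) - (-8)*(-4)]
  = (-1)*(12) - (-5)*(3) + 1*(4) = 7
Dz = (-1)*[1*(-12) - (-8)*2] - (-2)*[(-3)*(-12) - (-8)*(-4)] + (-5)*[(-3)*2 - 1*(-4)]
  = (-1)*(4) - (-2)*(4) + (-5)*(-2) = 14
x = Dx/D = 35/7 = 5, y = Dy/D = 7/7 = 1, z = Dz/D = 14/7 = 2
Check eq1: (-1)(5) + (-2)(1) + (1)(2) = -5 = -5 ✓
Check eq2: (-3)(5) + (1)(1) + (3)(2) = -8 = -8 ✓
Check eq3: (-4)(5) + (2)(1) + (3)(2) = -12 = -12 ✓

x = 5, y = 1, z = 2


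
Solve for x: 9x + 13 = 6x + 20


Starting with: 9x + 13 = 6x + 20
Move all x terms to left: (9 - 6)x = 20 - 13
Simplify: 3x = 7
Divide both sides by 3: x = 7/3

x = 7/3


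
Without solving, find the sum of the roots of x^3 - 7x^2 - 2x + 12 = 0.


By Vieta's formulas for x^3 + bx^2 + cx + d = 0:
  r1 + r2 + r3 = -b/a = 7
  r1*r2 + r1*r3 + r2*r3 = c/a = -2
  r1*r2*r3 = -d/a = -12


Sum = 7


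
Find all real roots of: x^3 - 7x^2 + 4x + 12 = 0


Let p(x) = x^3 - 7x^2 + 4x + 12. By the rational root theorem (leading coefficient 1), any rational root is an integer divisor of 12: try ±1, ±2, ... in turn.
Test x = 1: value = 10 ≠ 0.
Test x = -1: value = 0 ✓, so (x + 1) is a factor.
Synthetic division by (x + 1): bring down 1; 1(-1) - 7 = -8; (-8)(-1) + 4 = 12; 12(-1) + 12 = 0 → quotient x^2 - 8x + 12, remainder 0.
Solve the quadratic x^2 - 8x + 12 = 0: discriminant = (-8)^2 - 4(1)(12) = 64 - 48 = 16.
sqrt(16) = 4, so x = (8 ± 4)/2: x = 6 or x = 2.

x = -1, x = 2, x = 6


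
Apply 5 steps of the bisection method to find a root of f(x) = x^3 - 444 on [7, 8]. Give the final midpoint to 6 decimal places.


f(x) = x^3 - 444
f(7) = -101 < 0
f(8) = 68 > 0

Step 1: midpoint = (7.000000 + 8.000000)/2 = 7.500000
  f(7.500000) = -22.125000
  f(mid) < 0, so root is in [7.500000, 8.000000]

Step 2: midpoint = (7.500000 + 8.000000)/2 = 7.750000
  f(7.750000) = 21.484375
  f(mid) > 0, so root is in [7.500000, 7.750000]

Step 3: midpoint = (7.500000 + 7.750000)/2 = 7.625000
  f(7.625000) = -0.677734
  f(mid) < 0, so root is in [7.625000, 7.750000]

Step 4: midpoint = (7.625000 + 7.750000)/2 = 7.687500
  f(7.687500) = 10.313232
  f(mid) > 0, so root is in [7.625000, 7.687500]

Step 5: midpoint = (7.625000 + 7.687500)/2 = 7.656250
  f(7.656250) = 4.795319
  f(mid) > 0, so root is in [7.625000, 7.656250]

midpoint = 7.656250


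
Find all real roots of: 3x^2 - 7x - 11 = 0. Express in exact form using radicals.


Using the quadratic formula: x = (-b ± sqrt(b^2 - 4ac)) / (2a)
Here a = 3, b = -7, c = -11
Discriminant = b^2 - 4ac = (-7)^2 - 4(3)(-11) = 49 + 132 = 181
Since discriminant = 181 > 0, there are two real roots.
x = (7 ± sqrt(181)) / 6
Numerically: x ≈ 3.4089 or x ≈ -1.0756

x = (7 + sqrt(181)) / 6 or x = (7 - sqrt(181)) / 6


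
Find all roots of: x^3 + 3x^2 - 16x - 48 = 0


Let p(x) = x^3 + 3x^2 - 16x - 48. By the rational root theorem (leading coefficient 1), any rational root is an integer divisor of 48: try ±1, ±2, ... in turn.
Test x = 1: value = -60 ≠ 0.
Test x = -1: value = -30 ≠ 0.
Test x = 2: value = -60 ≠ 0.
Test x = -2: value = -12 ≠ 0.
Test x = 3: value = -42 ≠ 0.
Test x = -3: value = 0 ✓, so (x + 3) is a factor.
Synthetic division by (x + 3): bring down 1; 1(-3) + 3 = 0; 0(-3) - 16 = -16; (-16)(-3) - 48 = 0 → quotient x^2 - 16, remainder 0.
Solve the quadratic x^2 - 16 = 0: discriminant = 0^2 - 4(1)(-16) = 0 + 64 = 64.
sqrt(64) = 8, so x = (0 ± 8)/2: x = 4 or x = -4.
Collecting all roots found:

x = -4, x = -3, x = 4


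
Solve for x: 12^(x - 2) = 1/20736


Express both sides with the same base.
1/20736 = 12^(-4)
Since the bases match, equate exponents: x - 2 = -4
So x = -4 - (-2) = -2

x = -2


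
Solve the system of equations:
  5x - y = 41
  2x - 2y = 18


Using Cramer's rule:
Determinant D = (5)(-2) - (2)(-1) = -10 + 2 = -8
Dx = (41)(-2) - (18)(-1) = -82 + 18 = -64
Dy = (5)(18) - (2)(41) = 90 - 82 = 8
x = Dx/D = -64/-8 = 8
y = Dy/D = 8/-8 = -1

x = 8, y = -1


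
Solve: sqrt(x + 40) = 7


Square both sides: x + 40 = 7^2 = 49
x = 49 - 40 = 9
x = 9
Check: sqrt(1*9 + 40) = sqrt(49) = 7 ✓

x = 9


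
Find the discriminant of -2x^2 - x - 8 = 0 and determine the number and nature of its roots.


For ax^2 + bx + c = 0, discriminant D = b^2 - 4ac
Here a = -2, b = -1, c = -8
D = (-1)^2 - 4(-2)(-8) = 1 - 64 = -63

D = -63 < 0
The equation has no real roots (2 complex conjugate roots).

Discriminant = -63, no real roots (2 complex conjugate roots)


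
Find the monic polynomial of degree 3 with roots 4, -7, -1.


A monic polynomial with roots 4, -7, -1 is:
p(x) = (x - 4)(x + 7)(x + 1)
After multiplying by (x - 4): x - 4
After multiplying by (x + 7): x^2 + 3x - 28
After multiplying by (x + 1): x^3 + 4x^2 - 25x - 28

x^3 + 4x^2 - 25x - 28


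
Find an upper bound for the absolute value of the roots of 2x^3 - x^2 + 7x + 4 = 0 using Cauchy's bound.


Cauchy's bound: all roots r satisfy |r| <= 1 + max(|a_i/a_n|) for i = 0,...,n-1
where a_n is the leading coefficient.

Coefficients: [2, -1, 7, 4]
Leading coefficient a_n = 2
Ratios |a_i/a_n|: 1/2, 7/2, 2
Maximum ratio: 7/2
Cauchy's bound: |r| <= 1 + 7/2 = 9/2

Upper bound = 9/2


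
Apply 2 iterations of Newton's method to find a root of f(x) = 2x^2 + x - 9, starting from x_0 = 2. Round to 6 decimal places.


Newton's method: x_(n+1) = x_n - f(x_n)/f'(x_n)
f(x) = 2x^2 + x - 9
f'(x) = 4x + 1

Iteration 1:
  f(2.000000) = 1.000000
  f'(2.000000) = 9.000000
  x_1 = 2.000000 - (1.000000)/(9.000000) = 1.888889

Iteration 2:
  f(1.888889) = 0.024691
  f'(1.888889) = 8.555556
  x_2 = 1.888889 - (0.024691)/(8.555556) = 1.886003

x_2 = 1.886003


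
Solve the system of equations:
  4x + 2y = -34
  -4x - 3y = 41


Using Cramer's rule:
Determinant D = (4)(-3) - (-4)(2) = -12 + 8 = -4
Dx = (-34)(-3) - (41)(2) = 102 - 82 = 20
Dy = (4)(41) - (-4)(-34) = 164 - 136 = 28
x = Dx/D = 20/-4 = -5
y = Dy/D = 28/-4 = -7

x = -5, y = -7


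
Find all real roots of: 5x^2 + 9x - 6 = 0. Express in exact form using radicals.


Using the quadratic formula: x = (-b ± sqrt(b^2 - 4ac)) / (2a)
Here a = 5, b = 9, c = -6
Discriminant = b^2 - 4ac = 9^2 - 4(5)(-6) = 81 + 120 = 201
Since discriminant = 201 > 0, there are two real roots.
x = (-9 ± sqrt(201)) / 10
Numerically: x ≈ 0.5177 or x ≈ -2.3177

x = (-9 + sqrt(201)) / 10 or x = (-9 - sqrt(201)) / 10


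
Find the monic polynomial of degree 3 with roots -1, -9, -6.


A monic polynomial with roots -1, -9, -6 is:
p(x) = (x + 1)(x + 9)(x + 6)
After multiplying by (x + 1): x + 1
After multiplying by (x + 9): x^2 + 10x + 9
After multiplying by (x + 6): x^3 + 16x^2 + 69x + 54

x^3 + 16x^2 + 69x + 54


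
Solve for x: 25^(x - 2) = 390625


Express both sides with the same base.
390625 = 25^4
Since the bases match, equate exponents: x - 2 = 4
So x = 4 - (-2) = 6

x = 6


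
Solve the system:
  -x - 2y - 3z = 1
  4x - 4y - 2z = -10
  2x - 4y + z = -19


Using Cramer's rule. Expand each determinant along the first row.
D  = (-1)*[(-4)*1 - (-2)*(-4)] - (-2)*[4*1 - (-2)*2] + (-3)*[4*(-4) - (-4)*2]
  = (-1)*(-12) - (-2)*(8) + (-3)*(-8) = 52
Dx = 1*[(-4)*1 - (-2)*(-4)] - (-2)*[(-10)*1 - (-2)*(-19)] + (-3)*[(-10)*(-4) - (-4)*(-19)]
  = 1*(-12) - (-2)*(-48) + (-3)*(-36) = 0
Dy = (-1)*[(-10)*1 - (-2)*(-19)] - 1*[4*1 - (-2)*2] + (-3)*[4*(-19) - (-10)*2]
  = (-1)*(-48) - 1*(8) + (-3)*(-56) = 208
Dz = (-1)*[(-4)*(-19) - (-10)*(-4)] - (-2)*[4*(-19) - (-10)*2] + 1*[4*(-4) - (-4)*2]
  = (-1)*(36) - (-2)*(-56) + 1*(-8) = -156
x = Dx/D = 0/52 = 0, y = Dy/D = 208/52 = 4, z = Dz/D = -156/52 = -3
Check eq1: (-1)(0) + (-2)(4) + (-3)(-3) = 1 = 1 ✓
Check eq2: (4)(0) + (-4)(4) + (-2)(-3) = -10 = -10 ✓
Check eq3: (2)(0) + (-4)(4) + (1)(-3) = -19 = -19 ✓

x = 0, y = 4, z = -3


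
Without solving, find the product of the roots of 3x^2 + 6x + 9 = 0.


By Vieta's formulas for ax^2 + bx + c = 0:
  Sum of roots = -b/a
  Product of roots = c/a

Here a = 3, b = 6, c = 9
Sum = -(6)/3 = -2
Product = 9/3 = 3

Product = 3


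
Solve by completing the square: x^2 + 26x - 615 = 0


Start: x^2 + 26x - 615 = 0
Move constant: x^2 + 26x = 615
Half of 26 is 13, squared is 169
Add 169 to both sides: x^2 + 26x + 169 = 784
(x + 13)^2 = 784
x + 13 = ±28
x = -13 + 28 = 15 or x = -13 - 28 = -41

x = -41, x = 15


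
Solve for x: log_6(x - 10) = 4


Convert to exponential form: x - 10 = 6^4 = 1296
x = 1296 + 10 = 1306
Check: log_6(1306 - 10) = log_6(1296) = log_6(1296) = 4 ✓

x = 1306


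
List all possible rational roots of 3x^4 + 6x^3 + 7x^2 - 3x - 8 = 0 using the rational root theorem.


Rational root theorem: possible roots are ±p/q where:
  p divides the constant term (-8): p ∈ {1, 2, 4, 8}
  q divides the leading coefficient (3): q ∈ {1, 3}

All possible rational roots: -8, -4, -8/3, -2, -4/3, -1, -2/3, -1/3, 1/3, 2/3, 1, 4/3, 2, 8/3, 4, 8

-8, -4, -8/3, -2, -4/3, -1, -2/3, -1/3, 1/3, 2/3, 1, 4/3, 2, 8/3, 4, 8


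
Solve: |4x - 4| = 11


An absolute value equation |expr| = 11 gives two cases:
Case 1: 4x - 4 = 11
  4x = 15, so x = 15/4
Case 2: 4x - 4 = -11
  4x = -7, so x = -7/4

x = -7/4, x = 15/4


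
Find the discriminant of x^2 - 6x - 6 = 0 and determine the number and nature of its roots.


For ax^2 + bx + c = 0, discriminant D = b^2 - 4ac
Here a = 1, b = -6, c = -6
D = (-6)^2 - 4(1)(-6) = 36 + 24 = 60

D = 60 > 0 but not a perfect square
The equation has 2 distinct real irrational roots.

Discriminant = 60, 2 distinct real irrational roots


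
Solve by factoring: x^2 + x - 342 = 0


We need two numbers that multiply to -342 and add to 1.
Those numbers are -18 and 19 (since (-18) * 19 = -342 and (-18) + 19 = 1).
So x^2 + x - 342 = (x - 18)(x + 19) = 0
Setting each factor to zero: x = 18 or x = -19

x = -19, x = 18


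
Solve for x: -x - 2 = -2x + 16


Starting with: -x - 2 = -2x + 16
Move all x terms to left: (-1 + 2)x = 16 + 2
Simplify: x = 18
Divide both sides by 1: x = 18

x = 18


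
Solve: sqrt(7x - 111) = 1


Square both sides: 7x - 111 = 1^2 = 1
7x = 1 + 111 = 112
x = 16
Check: sqrt(7*16 - 111) = sqrt(1) = 1 ✓

x = 16


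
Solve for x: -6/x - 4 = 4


Subtract -4 from both sides: -6/x = 8
Multiply both sides by x: -6 = 8 * x
Divide by 8: x = -3/4

x = -3/4


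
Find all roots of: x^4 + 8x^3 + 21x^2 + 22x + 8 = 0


Let p(x) = x^4 + 8x^3 + 21x^2 + 22x + 8. By the rational root theorem (leading coefficient 1), any rational root is an integer divisor of 8: try ±1, ±2, ... in turn.
Test x = 1: value = 60 ≠ 0.
Test x = -1: value = 0 ✓, so (x + 1) is a factor.
Synthetic division by (x + 1): bring down 1; 1(-1) + 8 = 7; 7(-1) + 21 = 14; 14(-1) + 22 = 8; 8(-1) + 8 = 0 → quotient x^3 + 7x^2 + 14x + 8, remainder 0.
Continue with the quotient x^3 + 7x^2 + 14x + 8 (candidates must divide 8; re-test x = -1 first in case it repeats).
Test x = -1: value = 0 ✓, so (x + 1) is a factor.
Synthetic division by (x + 1): bring down 1; 1(-1) + 7 = 6; 6(-1) + 14 = 8; 8(-1) + 8 = 0 → quotient x^2 + 6x + 8, remainder 0.
Solve the quadratic x^2 + 6x + 8 = 0: discriminant = 6^2 - 4(1)(8) = 36 - 32 = 4.
sqrt(4) = 2, so x = (-6 ± 2)/2: x = -2 or x = -4.
Collecting all roots found:

x = -4, x = -2, x = -1 (multiplicity 2)


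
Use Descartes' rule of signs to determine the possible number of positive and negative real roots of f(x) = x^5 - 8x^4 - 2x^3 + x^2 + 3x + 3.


Descartes' rule of signs:

For positive roots, count sign changes in f(x) = x^5 - 8x^4 - 2x^3 + x^2 + 3x + 3:
Signs of coefficients: +, -, -, +, +, +
Number of sign changes: 2
Possible positive real roots: 2, 0

For negative roots, examine f(-x) = -x^5 - 8x^4 + 2x^3 + x^2 - 3x + 3:
Signs of coefficients: -, -, +, +, -, +
Number of sign changes: 3
Possible negative real roots: 3, 1

Positive roots: 2 or 0; Negative roots: 3 or 1


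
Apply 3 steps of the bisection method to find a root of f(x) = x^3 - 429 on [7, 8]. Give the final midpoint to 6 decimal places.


f(x) = x^3 - 429
f(7) = -86 < 0
f(8) = 83 > 0

Step 1: midpoint = (7.000000 + 8.000000)/2 = 7.500000
  f(7.500000) = -7.125000
  f(mid) < 0, so root is in [7.500000, 8.000000]

Step 2: midpoint = (7.500000 + 8.000000)/2 = 7.750000
  f(7.750000) = 36.484375
  f(mid) > 0, so root is in [7.500000, 7.750000]

Step 3: midpoint = (7.500000 + 7.750000)/2 = 7.625000
  f(7.625000) = 14.322266
  f(mid) > 0, so root is in [7.500000, 7.625000]

midpoint = 7.625000


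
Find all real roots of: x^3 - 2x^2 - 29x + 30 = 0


Let p(x) = x^3 - 2x^2 - 29x + 30. By the rational root theorem (leading coefficient 1), any rational root is an integer divisor of 30: try ±1, ±2, ... in turn.
Test x = 1: value = 0 ✓, so (x - 1) is a factor.
Synthetic division by (x - 1): bring down 1; 1(1) - 2 = -1; (-1)(1) - 29 = -30; (-30)(1) + 30 = 0 → quotient x^2 - x - 30, remainder 0.
Solve the quadratic x^2 - x - 30 = 0: discriminant = (-1)^2 - 4(1)(-30) = 1 + 120 = 121.
sqrt(121) = 11, so x = (1 ± 11)/2: x = 6 or x = -5.

x = -5, x = 1, x = 6


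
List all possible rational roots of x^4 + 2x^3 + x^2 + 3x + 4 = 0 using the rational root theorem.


Rational root theorem: possible roots are ±p/q where:
  p divides the constant term (4): p ∈ {1, 2, 4}
  q divides the leading coefficient (1): q ∈ {1}

All possible rational roots: -4, -2, -1, 1, 2, 4

-4, -2, -1, 1, 2, 4


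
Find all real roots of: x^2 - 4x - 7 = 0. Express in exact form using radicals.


Using the quadratic formula: x = (-b ± sqrt(b^2 - 4ac)) / (2a)
Here a = 1, b = -4, c = -7
Discriminant = b^2 - 4ac = (-4)^2 - 4(1)(-7) = 16 + 28 = 44
Since discriminant = 44 > 0, there are two real roots.
x = (4 ± 2*sqrt(11)) / 2
Simplifying: x = 2 ± sqrt(11)
Numerically: x ≈ 5.3166 or x ≈ -1.3166

x = 2 + sqrt(11) or x = 2 - sqrt(11)


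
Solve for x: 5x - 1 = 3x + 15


Starting with: 5x - 1 = 3x + 15
Move all x terms to left: (5 - 3)x = 15 + 1
Simplify: 2x = 16
Divide both sides by 2: x = 8

x = 8


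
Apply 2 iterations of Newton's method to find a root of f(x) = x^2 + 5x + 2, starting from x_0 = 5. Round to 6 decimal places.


Newton's method: x_(n+1) = x_n - f(x_n)/f'(x_n)
f(x) = x^2 + 5x + 2
f'(x) = 2x + 5

Iteration 1:
  f(5.000000) = 52.000000
  f'(5.000000) = 15.000000
  x_1 = 5.000000 - (52.000000)/(15.000000) = 1.533333

Iteration 2:
  f(1.533333) = 12.017778
  f'(1.533333) = 8.066667
  x_2 = 1.533333 - (12.017778)/(8.066667) = 0.043526

x_2 = 0.043526


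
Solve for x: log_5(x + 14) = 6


Convert to exponential form: x + 14 = 5^6 = 15625
x = 15625 - 14 = 15611
Check: log_5(15611 + 14) = log_5(15625) = log_5(15625) = 6 ✓

x = 15611


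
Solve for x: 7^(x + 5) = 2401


Express both sides with the same base.
2401 = 7^4
Since the bases match, equate exponents: x + 5 = 4
So x = 4 - (5) = -1

x = -1


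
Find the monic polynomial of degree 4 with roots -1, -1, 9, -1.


A monic polynomial with roots -1, -1, 9, -1 is:
p(x) = (x + 1)(x + 1)(x - 9)(x + 1)
After multiplying by (x + 1): x + 1
After multiplying by (x + 1): x^2 + 2x + 1
After multiplying by (x - 9): x^3 - 7x^2 - 17x - 9
After multiplying by (x + 1): x^4 - 6x^3 - 24x^2 - 26x - 9

x^4 - 6x^3 - 24x^2 - 26x - 9


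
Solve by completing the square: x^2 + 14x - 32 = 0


Start: x^2 + 14x - 32 = 0
Move constant: x^2 + 14x = 32
Half of 14 is 7, squared is 49
Add 49 to both sides: x^2 + 14x + 49 = 81
(x + 7)^2 = 81
x + 7 = ±9
x = -7 + 9 = 2 or x = -7 - 9 = -16

x = -16, x = 2


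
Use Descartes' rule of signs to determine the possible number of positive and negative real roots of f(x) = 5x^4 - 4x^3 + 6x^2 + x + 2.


Descartes' rule of signs:

For positive roots, count sign changes in f(x) = 5x^4 - 4x^3 + 6x^2 + x + 2:
Signs of coefficients: +, -, +, +, +
Number of sign changes: 2
Possible positive real roots: 2, 0

For negative roots, examine f(-x) = 5x^4 + 4x^3 + 6x^2 - x + 2:
Signs of coefficients: +, +, +, -, +
Number of sign changes: 2
Possible negative real roots: 2, 0

Positive roots: 2 or 0; Negative roots: 2 or 0


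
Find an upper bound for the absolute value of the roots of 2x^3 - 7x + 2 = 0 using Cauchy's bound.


Cauchy's bound: all roots r satisfy |r| <= 1 + max(|a_i/a_n|) for i = 0,...,n-1
where a_n is the leading coefficient.

Coefficients: [2, 0, -7, 2]
Leading coefficient a_n = 2
Ratios |a_i/a_n|: 0, 7/2, 1
Maximum ratio: 7/2
Cauchy's bound: |r| <= 1 + 7/2 = 9/2

Upper bound = 9/2


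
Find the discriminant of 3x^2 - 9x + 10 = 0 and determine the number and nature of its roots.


For ax^2 + bx + c = 0, discriminant D = b^2 - 4ac
Here a = 3, b = -9, c = 10
D = (-9)^2 - 4(3)(10) = 81 - 120 = -39

D = -39 < 0
The equation has no real roots (2 complex conjugate roots).

Discriminant = -39, no real roots (2 complex conjugate roots)


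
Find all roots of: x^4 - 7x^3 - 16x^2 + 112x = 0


The constant term is 0, so x = 0 is a root. Factor out x:
  x^3 - 7x^2 - 16x + 112 = 0
Let p(x) = x^3 - 7x^2 - 16x + 112. By the rational root theorem (leading coefficient 1), any rational root is an integer divisor of 112: try ±1, ±2, ... in turn.
Test x = 1: value = 90 ≠ 0.
Test x = -1: value = 120 ≠ 0.
Test x = 2: value = 60 ≠ 0.
Test x = -2: value = 108 ≠ 0.
Test x = 4: value = 0 ✓, so (x - 4) is a factor.
Synthetic division by (x - 4): bring down 1; 1(4) - 7 = -3; (-3)(4) - 16 = -28; (-28)(4) + 112 = 0 → quotient x^2 - 3x - 28, remainder 0.
Solve the quadratic x^2 - 3x - 28 = 0: discriminant = (-3)^2 - 4(1)(-28) = 9 + 112 = 121.
sqrt(121) = 11, so x = (3 ± 11)/2: x = 7 or x = -4.
Collecting all roots found:

x = -4, x = 0, x = 4, x = 7


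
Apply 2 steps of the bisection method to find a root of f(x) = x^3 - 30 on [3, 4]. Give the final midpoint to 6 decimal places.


f(x) = x^3 - 30
f(3) = -3 < 0
f(4) = 34 > 0

Step 1: midpoint = (3.000000 + 4.000000)/2 = 3.500000
  f(3.500000) = 12.875000
  f(mid) > 0, so root is in [3.000000, 3.500000]

Step 2: midpoint = (3.000000 + 3.500000)/2 = 3.250000
  f(3.250000) = 4.328125
  f(mid) > 0, so root is in [3.000000, 3.250000]

midpoint = 3.250000


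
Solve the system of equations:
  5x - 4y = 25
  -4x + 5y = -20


Using Cramer's rule:
Determinant D = (5)(5) - (-4)(-4) = 25 - 16 = 9
Dx = (25)(5) - (-20)(-4) = 125 - 80 = 45
Dy = (5)(-20) - (-4)(25) = -100 + 100 = 0
x = Dx/D = 45/9 = 5
y = Dy/D = 0/9 = 0

x = 5, y = 0


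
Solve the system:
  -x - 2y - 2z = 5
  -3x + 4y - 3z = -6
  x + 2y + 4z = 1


Using Cramer's rule. Expand each determinant along the first row.
D  = (-1)*[4*4 - (-3)*2] - (-2)*[(-3)*4 - (-3)*1] + (-2)*[(-3)*2 - 4*1]
  = (-1)*(22) - (-2)*(-9) + (-2)*(-10) = -20
Dx = 5*[4*4 - (-3)*2] - (-2)*[(-6)*4 - (-3)*1] + (-2)*[(-6)*2 - 4*1]
  = 5*(22) - (-2)*(-21) + (-2)*(-16) = 100
Dy = (-1)*[(-6)*4 - (-3)*1] - 5*[(-3)*4 - (-3)*1] + (-2)*[(-3)*1 - (-6)*1]
  = (-1)*(-21) - 5*(-9) + (-2)*(3) = 60
Dz = (-1)*[4*1 - (-6)*2] - (-2)*[(-3)*1 - (-6)*1] + 5*[(-3)*2 - 4*1]
  = (-1)*(16) - (-2)*(3) + 5*(-10) = -60
x = Dx/D = 100/-20 = -5, y = Dy/D = 60/-20 = -3, z = Dz/D = -60/-20 = 3
Check eq1: (-1)(-5) + (-2)(-3) + (-2)(3) = 5 = 5 ✓
Check eq2: (-3)(-5) + (4)(-3) + (-3)(3) = -6 = -6 ✓
Check eq3: (1)(-5) + (2)(-3) + (4)(3) = 1 = 1 ✓

x = -5, y = -3, z = 3


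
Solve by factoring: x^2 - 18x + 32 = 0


We need two numbers that multiply to 32 and add to -18.
Those numbers are -16 and -2 (since (-16) * (-2) = 32 and (-16) + (-2) = -18).
So x^2 - 18x + 32 = (x - 16)(x - 2) = 0
Setting each factor to zero: x = 16 or x = 2

x = 2, x = 16


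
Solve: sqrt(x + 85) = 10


Square both sides: x + 85 = 10^2 = 100
x = 100 - 85 = 15
x = 15
Check: sqrt(1*15 + 85) = sqrt(100) = 10 ✓

x = 15


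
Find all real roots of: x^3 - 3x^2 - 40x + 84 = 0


Let p(x) = x^3 - 3x^2 - 40x + 84. By the rational root theorem (leading coefficient 1), any rational root is an integer divisor of 84: try ±1, ±2, ... in turn.
Test x = 1: value = 42 ≠ 0.
Test x = -1: value = 120 ≠ 0.
Test x = 2: value = 0 ✓, so (x - 2) is a factor.
Synthetic division by (x - 2): bring down 1; 1(2) - 3 = -1; (-1)(2) - 40 = -42; (-42)(2) + 84 = 0 → quotient x^2 - x - 42, remainder 0.
Solve the quadratic x^2 - x - 42 = 0: discriminant = (-1)^2 - 4(1)(-42) = 1 + 168 = 169.
sqrt(169) = 13, so x = (1 ± 13)/2: x = 7 or x = -6.

x = -6, x = 2, x = 7


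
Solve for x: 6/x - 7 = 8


Subtract -7 from both sides: 6/x = 15
Multiply both sides by x: 6 = 15 * x
Divide by 15: x = 2/5

x = 2/5


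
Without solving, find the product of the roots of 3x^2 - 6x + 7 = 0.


By Vieta's formulas for ax^2 + bx + c = 0:
  Sum of roots = -b/a
  Product of roots = c/a

Here a = 3, b = -6, c = 7
Sum = -(-6)/3 = 2
Product = 7/3 = 7/3

Product = 7/3


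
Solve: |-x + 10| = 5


An absolute value equation |expr| = 5 gives two cases:
Case 1: -x + 10 = 5
  -x = -5, so x = 5
Case 2: -x + 10 = -5
  -x = -15, so x = 15

x = 5, x = 15


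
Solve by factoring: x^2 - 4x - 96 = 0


We need two numbers that multiply to -96 and add to -4.
Those numbers are 8 and -12 (since 8 * (-12) = -96 and 8 + (-12) = -4).
So x^2 - 4x - 96 = (x + 8)(x - 12) = 0
Setting each factor to zero: x = -8 or x = 12

x = -8, x = 12


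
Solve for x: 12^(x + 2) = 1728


Express both sides with the same base.
1728 = 12^3
Since the bases match, equate exponents: x + 2 = 3
So x = 3 - (2) = 1

x = 1


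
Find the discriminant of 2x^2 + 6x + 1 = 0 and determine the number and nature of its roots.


For ax^2 + bx + c = 0, discriminant D = b^2 - 4ac
Here a = 2, b = 6, c = 1
D = (6)^2 - 4(2)(1) = 36 - 8 = 28

D = 28 > 0 but not a perfect square
The equation has 2 distinct real irrational roots.

Discriminant = 28, 2 distinct real irrational roots


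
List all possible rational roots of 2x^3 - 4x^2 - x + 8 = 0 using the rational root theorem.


Rational root theorem: possible roots are ±p/q where:
  p divides the constant term (8): p ∈ {1, 2, 4, 8}
  q divides the leading coefficient (2): q ∈ {1, 2}

All possible rational roots: -8, -4, -2, -1, -1/2, 1/2, 1, 2, 4, 8

-8, -4, -2, -1, -1/2, 1/2, 1, 2, 4, 8


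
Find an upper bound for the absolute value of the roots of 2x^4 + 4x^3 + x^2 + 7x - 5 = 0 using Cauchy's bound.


Cauchy's bound: all roots r satisfy |r| <= 1 + max(|a_i/a_n|) for i = 0,...,n-1
where a_n is the leading coefficient.

Coefficients: [2, 4, 1, 7, -5]
Leading coefficient a_n = 2
Ratios |a_i/a_n|: 2, 1/2, 7/2, 5/2
Maximum ratio: 7/2
Cauchy's bound: |r| <= 1 + 7/2 = 9/2

Upper bound = 9/2


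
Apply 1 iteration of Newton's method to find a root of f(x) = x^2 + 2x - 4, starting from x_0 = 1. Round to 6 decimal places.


Newton's method: x_(n+1) = x_n - f(x_n)/f'(x_n)
f(x) = x^2 + 2x - 4
f'(x) = 2x + 2

Iteration 1:
  f(1.000000) = -1.000000
  f'(1.000000) = 4.000000
  x_1 = 1.000000 - (-1.000000)/(4.000000) = 1.250000

x_1 = 1.250000


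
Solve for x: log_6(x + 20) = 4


Convert to exponential form: x + 20 = 6^4 = 1296
x = 1296 - 20 = 1276
Check: log_6(1276 + 20) = log_6(1296) = log_6(1296) = 4 ✓

x = 1276


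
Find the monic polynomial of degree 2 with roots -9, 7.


A monic polynomial with roots -9, 7 is:
p(x) = (x + 9)(x - 7)
After multiplying by (x + 9): x + 9
After multiplying by (x - 7): x^2 + 2x - 63

x^2 + 2x - 63


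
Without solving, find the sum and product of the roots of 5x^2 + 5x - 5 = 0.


By Vieta's formulas for ax^2 + bx + c = 0:
  Sum of roots = -b/a
  Product of roots = c/a

Here a = 5, b = 5, c = -5
Sum = -(5)/5 = -1
Product = -5/5 = -1

Sum = -1, Product = -1


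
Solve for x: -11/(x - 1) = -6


Multiply both sides by (x - 1): -11 = -6(x - 1)
Distribute: -11 = -6x + 6
-6x = -11 - 6 = -17
x = 17/6

x = 17/6
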